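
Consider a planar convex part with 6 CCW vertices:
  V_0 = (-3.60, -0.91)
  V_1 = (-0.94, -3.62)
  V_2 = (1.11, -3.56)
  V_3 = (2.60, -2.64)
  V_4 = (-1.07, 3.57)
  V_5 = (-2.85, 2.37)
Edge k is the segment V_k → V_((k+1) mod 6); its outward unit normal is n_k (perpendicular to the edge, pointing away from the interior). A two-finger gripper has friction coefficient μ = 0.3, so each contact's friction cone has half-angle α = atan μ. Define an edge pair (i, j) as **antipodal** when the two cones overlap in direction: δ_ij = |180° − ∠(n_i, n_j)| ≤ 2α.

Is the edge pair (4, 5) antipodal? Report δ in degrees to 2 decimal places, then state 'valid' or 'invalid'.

α = atan 0.3 = 16.70°;  2α = 33.40°
edge 4: e_4 = (-1.78, -1.20);  n_4 = (-0.5590, +0.8292)
edge 5: e_5 = (-0.75, -3.28);  n_5 = (-0.9748, +0.2229)
∠(n_4, n_5) = 43.13°
δ = |180° − 43.13°| = 136.87°
136.87° > 2α = 33.40°  →  invalid

δ = 136.87°, invalid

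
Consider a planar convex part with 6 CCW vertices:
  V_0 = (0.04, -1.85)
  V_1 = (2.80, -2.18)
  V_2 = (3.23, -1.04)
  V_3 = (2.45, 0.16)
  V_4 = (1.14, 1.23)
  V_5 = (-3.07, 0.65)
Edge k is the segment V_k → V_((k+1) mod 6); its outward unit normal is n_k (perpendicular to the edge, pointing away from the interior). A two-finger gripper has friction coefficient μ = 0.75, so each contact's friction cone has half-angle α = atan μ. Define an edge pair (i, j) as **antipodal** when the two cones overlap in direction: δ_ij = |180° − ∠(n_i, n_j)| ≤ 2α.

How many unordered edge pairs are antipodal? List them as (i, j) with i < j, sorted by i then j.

count = 8; pairs: (0,2), (0,3), (0,4), (1,4), (1,5), (2,5), (3,5), (4,5)

α = atan 0.75 = 36.87°;  2α = 73.74°
n_0 = (-0.1187, -0.9929)
n_1 = (+0.9357, -0.3529)
n_2 = (+0.8384, +0.5450)
n_3 = (+0.6326, +0.7745)
n_4 = (-0.1365, +0.9906)
n_5 = (-0.6265, -0.7794)
  (0,1): δ = 103.85°  ·
  (0,2): δ = 50.16°  ✓
  (0,3): δ = 32.42°  ✓
  (0,4): δ = 14.66°  ✓
  (0,5): δ = 148.02°  ·
  (1,2): δ = 126.31°  ·
  (1,3): δ = 108.58°  ·
  (1,4): δ = 61.49°  ✓
  (1,5): δ = 71.87°  ✓
  (2,3): δ = 162.27°  ·
  (2,4): δ = 115.18°  ·
  (2,5): δ = 18.18°  ✓
  (3,4): δ = 132.91°  ·
  (3,5): δ = 0.45°  ✓
  (4,5): δ = 46.64°  ✓
antipodal pairs: 8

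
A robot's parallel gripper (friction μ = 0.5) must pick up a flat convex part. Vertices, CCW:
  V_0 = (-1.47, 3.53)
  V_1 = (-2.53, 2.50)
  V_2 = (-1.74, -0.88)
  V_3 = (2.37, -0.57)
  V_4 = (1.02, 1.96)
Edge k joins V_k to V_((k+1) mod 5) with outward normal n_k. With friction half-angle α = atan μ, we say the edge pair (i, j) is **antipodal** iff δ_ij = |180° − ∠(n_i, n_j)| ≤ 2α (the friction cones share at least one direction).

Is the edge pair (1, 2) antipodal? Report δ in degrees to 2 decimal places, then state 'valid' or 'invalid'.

α = atan 0.5 = 26.57°;  2α = 53.13°
edge 1: e_1 = (+0.79, -3.38);  n_1 = (-0.9738, -0.2276)
edge 2: e_2 = (+4.11, +0.31);  n_2 = (+0.0752, -0.9972)
∠(n_1, n_2) = 81.16°
δ = |180° − 81.16°| = 98.84°
98.84° > 2α = 53.13°  →  invalid

δ = 98.84°, invalid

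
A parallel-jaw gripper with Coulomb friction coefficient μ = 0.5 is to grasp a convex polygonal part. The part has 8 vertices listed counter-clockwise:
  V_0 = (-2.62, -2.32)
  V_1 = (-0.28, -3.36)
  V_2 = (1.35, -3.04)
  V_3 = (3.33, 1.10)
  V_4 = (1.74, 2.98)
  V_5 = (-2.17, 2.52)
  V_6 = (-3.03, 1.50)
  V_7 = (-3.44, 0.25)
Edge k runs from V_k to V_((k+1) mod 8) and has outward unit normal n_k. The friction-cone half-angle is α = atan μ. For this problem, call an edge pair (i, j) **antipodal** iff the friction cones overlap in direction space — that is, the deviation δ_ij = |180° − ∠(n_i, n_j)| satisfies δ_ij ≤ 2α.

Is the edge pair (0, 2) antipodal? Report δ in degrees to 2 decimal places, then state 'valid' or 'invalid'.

α = atan 0.5 = 26.57°;  2α = 53.13°
edge 0: e_0 = (+2.34, -1.04);  n_0 = (-0.4061, -0.9138)
edge 2: e_2 = (+1.98, +4.14);  n_2 = (+0.9021, -0.4315)
∠(n_0, n_2) = 88.40°
δ = |180° − 88.40°| = 91.60°
91.60° > 2α = 53.13°  →  invalid

δ = 91.60°, invalid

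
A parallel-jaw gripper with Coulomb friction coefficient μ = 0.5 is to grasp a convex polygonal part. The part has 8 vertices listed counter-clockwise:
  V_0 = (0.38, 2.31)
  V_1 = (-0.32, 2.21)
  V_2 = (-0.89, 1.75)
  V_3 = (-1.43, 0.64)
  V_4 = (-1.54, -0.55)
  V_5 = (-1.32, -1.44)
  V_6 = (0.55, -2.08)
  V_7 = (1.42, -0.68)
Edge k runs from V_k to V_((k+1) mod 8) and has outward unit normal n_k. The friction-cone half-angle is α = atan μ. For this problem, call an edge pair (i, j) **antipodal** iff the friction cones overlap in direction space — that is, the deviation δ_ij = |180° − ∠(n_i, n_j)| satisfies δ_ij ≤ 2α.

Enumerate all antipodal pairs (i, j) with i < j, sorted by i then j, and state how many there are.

count = 10; pairs: (0,5), (0,6), (1,6), (2,6), (2,7), (3,6), (3,7), (4,6), (4,7), (5,7)

α = atan 0.5 = 26.57°;  2α = 53.13°
n_0 = (-0.1414, +0.9899)
n_1 = (-0.6280, +0.7782)
n_2 = (-0.8992, +0.4375)
n_3 = (-0.9958, +0.0920)
n_4 = (-0.9708, -0.2400)
n_5 = (-0.3238, -0.9461)
n_6 = (+0.8494, -0.5278)
n_7 = (+0.9445, +0.3285)
  (0,1): δ = 149.23°  ·
  (0,2): δ = 124.07°  ·
  (0,3): δ = 103.41°  ·
  (0,4): δ = 84.25°  ·
  (0,5): δ = 27.02°  ✓
  (0,6): δ = 50.01°  ✓
  (0,7): δ = 101.05°  ·
  (1,2): δ = 154.85°  ·
  (1,3): δ = 134.19°  ·
  (1,4): δ = 115.02°  ·
  (1,5): δ = 57.80°  ·
  (1,6): δ = 19.24°  ✓
  (1,7): δ = 70.27°  ·
  (2,3): δ = 159.34°  ·
  (2,4): δ = 140.17°  ·
  (2,5): δ = 82.95°  ·
  (2,6): δ = 5.92°  ✓
  (2,7): δ = 45.12°  ✓
  (3,4): δ = 160.83°  ·
  (3,5): δ = 103.61°  ·
  (3,6): δ = 26.58°  ✓
  (3,7): δ = 24.46°  ✓
  (4,5): δ = 122.78°  ·
  (4,6): δ = 45.74°  ✓
  (4,7): δ = 5.29°  ✓
  (5,6): δ = 102.96°  ·
  (5,7): δ = 51.93°  ✓
  (6,7): δ = 128.96°  ·
antipodal pairs: 10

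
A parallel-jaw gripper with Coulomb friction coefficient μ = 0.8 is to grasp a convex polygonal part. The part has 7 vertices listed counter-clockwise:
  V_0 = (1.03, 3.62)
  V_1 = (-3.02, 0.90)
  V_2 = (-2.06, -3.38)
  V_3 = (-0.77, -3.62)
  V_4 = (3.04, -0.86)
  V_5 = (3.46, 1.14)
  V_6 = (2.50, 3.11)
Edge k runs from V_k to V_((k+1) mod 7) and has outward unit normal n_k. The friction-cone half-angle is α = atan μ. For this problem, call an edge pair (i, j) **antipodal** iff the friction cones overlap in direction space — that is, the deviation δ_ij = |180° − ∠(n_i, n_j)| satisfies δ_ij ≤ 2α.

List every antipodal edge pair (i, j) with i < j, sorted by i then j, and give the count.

count = 10; pairs: (0,2), (0,3), (0,4), (1,3), (1,4), (1,5), (1,6), (2,5), (2,6), (3,6)

α = atan 0.8 = 38.66°;  2α = 77.32°
n_0 = (-0.5575, +0.8302)
n_1 = (-0.9758, -0.2189)
n_2 = (-0.1829, -0.9831)
n_3 = (+0.5867, -0.8098)
n_4 = (+0.9787, -0.2055)
n_5 = (+0.8989, +0.4381)
n_6 = (+0.3278, +0.9448)
  (0,1): δ = 111.24°  ·
  (0,2): δ = 44.42°  ✓
  (0,3): δ = 2.03°  ✓
  (0,4): δ = 44.25°  ✓
  (0,5): δ = 82.09°  ·
  (0,6): δ = 126.98°  ·
  (1,2): δ = 113.18°  ·
  (1,3): δ = 66.72°  ✓
  (1,4): δ = 24.50°  ✓
  (1,5): δ = 13.34°  ✓
  (1,6): δ = 58.22°  ✓
  (2,3): δ = 133.54°  ·
  (2,4): δ = 91.32°  ·
  (2,5): δ = 53.48°  ✓
  (2,6): δ = 8.59°  ✓
  (3,4): δ = 137.78°  ·
  (3,5): δ = 99.94°  ·
  (3,6): δ = 55.05°  ✓
  (4,5): δ = 142.16°  ·
  (4,6): δ = 97.27°  ·
  (5,6): δ = 135.11°  ·
antipodal pairs: 10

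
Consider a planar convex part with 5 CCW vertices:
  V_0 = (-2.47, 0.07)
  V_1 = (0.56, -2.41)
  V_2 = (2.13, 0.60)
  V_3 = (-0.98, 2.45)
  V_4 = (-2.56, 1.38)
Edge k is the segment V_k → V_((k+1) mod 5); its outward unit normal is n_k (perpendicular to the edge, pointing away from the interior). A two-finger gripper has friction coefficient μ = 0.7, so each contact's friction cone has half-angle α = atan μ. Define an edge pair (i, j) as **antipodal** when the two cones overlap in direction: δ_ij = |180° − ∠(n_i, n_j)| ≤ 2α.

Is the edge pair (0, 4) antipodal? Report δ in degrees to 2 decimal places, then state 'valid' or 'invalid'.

δ = 133.23°, invalid

α = atan 0.7 = 34.99°;  2α = 69.98°
edge 0: e_0 = (+3.03, -2.48);  n_0 = (-0.6334, -0.7738)
edge 4: e_4 = (+0.09, -1.31);  n_4 = (-0.9976, -0.0685)
∠(n_0, n_4) = 46.77°
δ = |180° − 46.77°| = 133.23°
133.23° > 2α = 69.98°  →  invalid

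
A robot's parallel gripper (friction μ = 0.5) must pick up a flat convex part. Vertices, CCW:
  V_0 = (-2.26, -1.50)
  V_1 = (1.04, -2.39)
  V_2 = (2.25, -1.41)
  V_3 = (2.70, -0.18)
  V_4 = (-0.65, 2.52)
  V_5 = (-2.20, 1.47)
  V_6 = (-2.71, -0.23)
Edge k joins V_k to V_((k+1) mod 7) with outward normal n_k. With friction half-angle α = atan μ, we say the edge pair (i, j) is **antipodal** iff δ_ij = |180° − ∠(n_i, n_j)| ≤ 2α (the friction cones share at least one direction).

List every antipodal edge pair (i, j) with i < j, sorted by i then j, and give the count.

α = atan 0.5 = 26.57°;  2α = 53.13°
n_0 = (-0.2604, -0.9655)
n_1 = (+0.6294, -0.7771)
n_2 = (+0.9391, -0.3436)
n_3 = (+0.6275, +0.7786)
n_4 = (-0.5608, +0.8279)
n_5 = (-0.9578, +0.2873)
n_6 = (-0.9426, -0.3340)
  (0,1): δ = 125.90°  ·
  (0,2): δ = 95.00°  ·
  (0,3): δ = 23.77°  ✓
  (0,4): δ = 49.21°  ✓
  (0,5): δ = 88.39°  ·
  (0,6): δ = 124.60°  ·
  (1,2): δ = 149.10°  ·
  (1,3): δ = 77.87°  ·
  (1,4): δ = 4.89°  ✓
  (1,5): δ = 34.30°  ✓
  (1,6): δ = 70.51°  ·
  (2,3): δ = 108.77°  ·
  (2,4): δ = 35.79°  ✓
  (2,5): δ = 3.40°  ✓
  (2,6): δ = 39.61°  ✓
  (3,4): δ = 107.02°  ·
  (3,5): δ = 67.83°  ·
  (3,6): δ = 31.62°  ✓
  (4,5): δ = 140.81°  ·
  (4,6): δ = 104.60°  ·
  (5,6): δ = 143.79°  ·
antipodal pairs: 8

count = 8; pairs: (0,3), (0,4), (1,4), (1,5), (2,4), (2,5), (2,6), (3,6)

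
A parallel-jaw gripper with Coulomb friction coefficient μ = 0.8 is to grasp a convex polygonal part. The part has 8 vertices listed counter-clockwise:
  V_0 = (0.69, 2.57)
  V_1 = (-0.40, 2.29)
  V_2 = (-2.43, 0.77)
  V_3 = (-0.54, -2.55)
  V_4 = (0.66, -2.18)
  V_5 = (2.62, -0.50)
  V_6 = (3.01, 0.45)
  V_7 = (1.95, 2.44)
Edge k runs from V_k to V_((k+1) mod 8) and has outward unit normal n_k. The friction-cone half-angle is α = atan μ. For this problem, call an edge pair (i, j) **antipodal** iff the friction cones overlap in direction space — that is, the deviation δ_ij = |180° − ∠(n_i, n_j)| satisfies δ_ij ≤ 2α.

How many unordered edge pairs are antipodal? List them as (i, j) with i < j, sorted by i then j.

α = atan 0.8 = 38.66°;  2α = 77.32°
n_0 = (-0.2488, +0.9686)
n_1 = (-0.5994, +0.8005)
n_2 = (-0.8690, -0.4947)
n_3 = (+0.2946, -0.9556)
n_4 = (+0.6508, -0.7593)
n_5 = (+0.9251, -0.3798)
n_6 = (+0.8826, +0.4701)
n_7 = (+0.1026, +0.9947)
  (0,1): δ = 157.58°  ·
  (0,2): δ = 74.75°  ✓
  (0,3): δ = 2.73°  ✓
  (0,4): δ = 26.19°  ✓
  (0,5): δ = 53.27°  ✓
  (0,6): δ = 103.64°  ·
  (0,7): δ = 159.70°  ·
  (1,2): δ = 97.17°  ·
  (1,3): δ = 19.69°  ✓
  (1,4): δ = 3.78°  ✓
  (1,5): δ = 30.86°  ✓
  (1,6): δ = 81.22°  ·
  (1,7): δ = 137.28°  ·
  (2,3): δ = 102.52°  ·
  (2,4): δ = 79.05°  ·
  (2,5): δ = 51.97°  ✓
  (2,6): δ = 1.61°  ✓
  (2,7): δ = 54.46°  ✓
  (3,4): δ = 156.53°  ·
  (3,5): δ = 129.46°  ·
  (3,6): δ = 79.09°  ·
  (3,7): δ = 23.03°  ✓
  (4,5): δ = 152.92°  ·
  (4,6): δ = 102.56°  ·
  (4,7): δ = 46.49°  ✓
  (5,6): δ = 129.64°  ·
  (5,7): δ = 73.57°  ✓
  (6,7): δ = 123.93°  ·
antipodal pairs: 13

count = 13; pairs: (0,2), (0,3), (0,4), (0,5), (1,3), (1,4), (1,5), (2,5), (2,6), (2,7), (3,7), (4,7), (5,7)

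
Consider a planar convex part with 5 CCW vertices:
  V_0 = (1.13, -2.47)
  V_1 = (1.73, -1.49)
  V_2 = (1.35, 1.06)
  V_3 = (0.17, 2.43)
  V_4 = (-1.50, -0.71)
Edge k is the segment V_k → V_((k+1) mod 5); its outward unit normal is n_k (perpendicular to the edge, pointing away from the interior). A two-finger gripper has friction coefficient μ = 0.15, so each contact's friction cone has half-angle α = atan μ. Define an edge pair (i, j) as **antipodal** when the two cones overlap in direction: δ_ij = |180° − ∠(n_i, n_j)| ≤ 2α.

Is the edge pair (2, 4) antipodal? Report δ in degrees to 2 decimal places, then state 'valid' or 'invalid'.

α = atan 0.15 = 8.53°;  2α = 17.06°
edge 2: e_2 = (-1.18, +1.37);  n_2 = (+0.7577, +0.6526)
edge 4: e_4 = (+2.63, -1.76);  n_4 = (-0.5562, -0.8311)
∠(n_2, n_4) = 164.53°
δ = |180° − 164.53°| = 15.47°
15.47° ≤ 2α = 17.06°  →  valid

δ = 15.47°, valid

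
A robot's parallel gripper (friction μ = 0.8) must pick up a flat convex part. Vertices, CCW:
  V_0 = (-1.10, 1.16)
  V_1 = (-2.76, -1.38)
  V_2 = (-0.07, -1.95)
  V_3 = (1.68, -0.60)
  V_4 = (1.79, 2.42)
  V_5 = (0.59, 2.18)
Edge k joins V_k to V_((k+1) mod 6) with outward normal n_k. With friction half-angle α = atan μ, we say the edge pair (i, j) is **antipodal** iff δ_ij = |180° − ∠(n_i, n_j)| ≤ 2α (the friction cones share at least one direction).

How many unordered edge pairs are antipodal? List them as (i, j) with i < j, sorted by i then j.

count = 9; pairs: (0,1), (0,2), (0,3), (1,4), (1,5), (2,4), (2,5), (3,4), (3,5)

α = atan 0.8 = 38.66°;  2α = 77.32°
n_0 = (-0.8371, +0.5471)
n_1 = (-0.2073, -0.9783)
n_2 = (+0.6108, -0.7918)
n_3 = (+0.9993, -0.0364)
n_4 = (-0.1961, +0.9806)
n_5 = (-0.5167, +0.8561)
  (0,1): δ = 68.80°  ✓
  (0,2): δ = 19.19°  ✓
  (0,3): δ = 31.08°  ✓
  (0,4): δ = 134.48°  ·
  (0,5): δ = 154.28°  ·
  (1,2): δ = 130.39°  ·
  (1,3): δ = 80.12°  ·
  (1,4): δ = 23.27°  ✓
  (1,5): δ = 43.08°  ✓
  (2,3): δ = 129.73°  ·
  (2,4): δ = 26.34°  ✓
  (2,5): δ = 6.53°  ✓
  (3,4): δ = 76.60°  ✓
  (3,5): δ = 56.80°  ✓
  (4,5): δ = 160.20°  ·
antipodal pairs: 9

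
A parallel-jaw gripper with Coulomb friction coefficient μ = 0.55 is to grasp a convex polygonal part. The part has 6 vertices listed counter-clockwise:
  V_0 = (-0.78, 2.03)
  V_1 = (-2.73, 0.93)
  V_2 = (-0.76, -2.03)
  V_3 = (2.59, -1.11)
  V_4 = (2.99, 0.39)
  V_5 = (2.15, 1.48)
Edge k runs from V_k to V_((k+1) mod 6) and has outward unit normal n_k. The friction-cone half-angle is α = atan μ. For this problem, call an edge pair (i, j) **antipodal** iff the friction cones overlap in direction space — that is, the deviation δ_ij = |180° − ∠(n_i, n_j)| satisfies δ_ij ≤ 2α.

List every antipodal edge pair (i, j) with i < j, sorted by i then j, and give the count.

α = atan 0.55 = 28.81°;  2α = 57.62°
n_0 = (-0.4913, +0.8710)
n_1 = (-0.8325, -0.5541)
n_2 = (+0.2648, -0.9643)
n_3 = (+0.9662, -0.2577)
n_4 = (+0.7921, +0.6104)
n_5 = (+0.1845, +0.9828)
  (0,1): δ = 85.78°  ·
  (0,2): δ = 14.07°  ✓
  (0,3): δ = 45.64°  ✓
  (0,4): δ = 98.19°  ·
  (0,5): δ = 139.94°  ·
  (1,2): δ = 108.29°  ·
  (1,3): δ = 48.58°  ✓
  (1,4): δ = 3.97°  ✓
  (1,5): δ = 45.72°  ✓
  (2,3): δ = 120.29°  ·
  (2,4): δ = 67.74°  ·
  (2,5): δ = 25.99°  ✓
  (3,4): δ = 127.45°  ·
  (3,5): δ = 85.70°  ·
  (4,5): δ = 138.25°  ·
antipodal pairs: 6

count = 6; pairs: (0,2), (0,3), (1,3), (1,4), (1,5), (2,5)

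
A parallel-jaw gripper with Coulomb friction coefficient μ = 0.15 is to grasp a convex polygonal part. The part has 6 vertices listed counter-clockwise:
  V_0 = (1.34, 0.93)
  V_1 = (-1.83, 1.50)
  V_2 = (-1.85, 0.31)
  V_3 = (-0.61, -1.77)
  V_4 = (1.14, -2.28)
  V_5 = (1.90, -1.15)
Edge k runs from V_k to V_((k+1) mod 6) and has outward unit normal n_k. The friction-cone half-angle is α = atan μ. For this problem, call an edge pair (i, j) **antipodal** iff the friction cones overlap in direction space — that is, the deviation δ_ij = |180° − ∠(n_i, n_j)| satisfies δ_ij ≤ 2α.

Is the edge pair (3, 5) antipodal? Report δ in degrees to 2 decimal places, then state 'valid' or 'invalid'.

δ = 58.68°, invalid

α = atan 0.15 = 8.53°;  2α = 17.06°
edge 3: e_3 = (+1.75, -0.51);  n_3 = (-0.2798, -0.9601)
edge 5: e_5 = (-0.56, +2.08);  n_5 = (+0.9656, +0.2600)
∠(n_3, n_5) = 121.32°
δ = |180° − 121.32°| = 58.68°
58.68° > 2α = 17.06°  →  invalid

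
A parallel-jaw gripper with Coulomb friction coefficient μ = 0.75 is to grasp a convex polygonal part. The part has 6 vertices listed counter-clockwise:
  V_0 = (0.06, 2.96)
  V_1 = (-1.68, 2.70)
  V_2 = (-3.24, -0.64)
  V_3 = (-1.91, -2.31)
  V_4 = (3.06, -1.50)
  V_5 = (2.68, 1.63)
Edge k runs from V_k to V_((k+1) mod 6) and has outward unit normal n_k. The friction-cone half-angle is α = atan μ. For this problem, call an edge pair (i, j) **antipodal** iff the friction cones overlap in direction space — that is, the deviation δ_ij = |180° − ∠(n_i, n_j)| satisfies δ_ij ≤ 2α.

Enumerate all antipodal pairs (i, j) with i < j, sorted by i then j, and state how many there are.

α = atan 0.75 = 36.87°;  2α = 73.74°
n_0 = (-0.1478, +0.9890)
n_1 = (-0.9060, +0.4232)
n_2 = (-0.7822, -0.6230)
n_3 = (+0.1609, -0.9870)
n_4 = (+0.9927, +0.1205)
n_5 = (+0.4527, +0.8917)
  (0,1): δ = 123.53°  ·
  (0,2): δ = 59.96°  ✓
  (0,3): δ = 0.76°  ✓
  (0,4): δ = 88.42°  ·
  (0,5): δ = 144.59°  ·
  (1,2): δ = 116.43°  ·
  (1,3): δ = 55.71°  ✓
  (1,4): δ = 31.96°  ✓
  (1,5): δ = 88.12°  ·
  (2,3): δ = 119.28°  ·
  (2,4): δ = 31.61°  ✓
  (2,5): δ = 24.55°  ✓
  (3,4): δ = 92.33°  ·
  (3,5): δ = 36.17°  ✓
  (4,5): δ = 123.84°  ·
antipodal pairs: 7

count = 7; pairs: (0,2), (0,3), (1,3), (1,4), (2,4), (2,5), (3,5)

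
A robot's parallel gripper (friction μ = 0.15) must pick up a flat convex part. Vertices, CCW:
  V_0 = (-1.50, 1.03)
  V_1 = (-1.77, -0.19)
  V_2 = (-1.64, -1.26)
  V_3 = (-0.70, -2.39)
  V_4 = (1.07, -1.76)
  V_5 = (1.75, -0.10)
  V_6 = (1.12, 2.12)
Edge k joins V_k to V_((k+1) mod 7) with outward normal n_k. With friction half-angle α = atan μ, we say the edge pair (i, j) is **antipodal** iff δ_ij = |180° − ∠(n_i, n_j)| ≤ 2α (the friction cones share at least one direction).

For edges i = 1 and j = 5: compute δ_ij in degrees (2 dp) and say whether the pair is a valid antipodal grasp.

α = atan 0.15 = 8.53°;  2α = 17.06°
edge 1: e_1 = (+0.13, -1.07);  n_1 = (-0.9927, -0.1206)
edge 5: e_5 = (-0.63, +2.22);  n_5 = (+0.9620, +0.2730)
∠(n_1, n_5) = 171.08°
δ = |180° − 171.08°| = 8.92°
8.92° ≤ 2α = 17.06°  →  valid

δ = 8.92°, valid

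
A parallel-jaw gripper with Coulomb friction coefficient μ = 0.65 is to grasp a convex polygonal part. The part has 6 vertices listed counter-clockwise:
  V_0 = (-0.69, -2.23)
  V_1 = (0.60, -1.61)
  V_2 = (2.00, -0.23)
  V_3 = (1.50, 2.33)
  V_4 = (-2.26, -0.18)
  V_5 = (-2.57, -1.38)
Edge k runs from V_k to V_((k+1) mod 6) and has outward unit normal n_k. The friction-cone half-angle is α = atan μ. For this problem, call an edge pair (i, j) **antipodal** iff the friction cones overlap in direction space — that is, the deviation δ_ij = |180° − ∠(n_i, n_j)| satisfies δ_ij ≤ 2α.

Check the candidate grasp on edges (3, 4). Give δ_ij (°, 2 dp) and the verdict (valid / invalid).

δ = 138.21°, invalid

α = atan 0.65 = 33.02°;  2α = 66.05°
edge 3: e_3 = (-3.76, -2.51);  n_3 = (-0.5552, +0.8317)
edge 4: e_4 = (-0.31, -1.20);  n_4 = (-0.9682, +0.2501)
∠(n_3, n_4) = 41.79°
δ = |180° − 41.79°| = 138.21°
138.21° > 2α = 66.05°  →  invalid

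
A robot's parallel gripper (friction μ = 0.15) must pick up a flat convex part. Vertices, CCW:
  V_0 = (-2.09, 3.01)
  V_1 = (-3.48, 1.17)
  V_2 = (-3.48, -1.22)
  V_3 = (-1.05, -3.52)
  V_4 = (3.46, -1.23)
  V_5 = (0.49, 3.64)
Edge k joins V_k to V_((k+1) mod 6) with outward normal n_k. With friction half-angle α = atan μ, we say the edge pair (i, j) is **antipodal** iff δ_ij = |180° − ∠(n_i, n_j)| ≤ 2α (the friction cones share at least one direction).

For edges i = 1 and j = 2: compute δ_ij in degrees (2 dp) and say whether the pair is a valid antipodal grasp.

α = atan 0.15 = 8.53°;  2α = 17.06°
edge 1: e_1 = (+0.00, -2.39);  n_1 = (-1.0000, -0.0000)
edge 2: e_2 = (+2.43, -2.30);  n_2 = (-0.6874, -0.7263)
∠(n_1, n_2) = 46.57°
δ = |180° − 46.57°| = 133.43°
133.43° > 2α = 17.06°  →  invalid

δ = 133.43°, invalid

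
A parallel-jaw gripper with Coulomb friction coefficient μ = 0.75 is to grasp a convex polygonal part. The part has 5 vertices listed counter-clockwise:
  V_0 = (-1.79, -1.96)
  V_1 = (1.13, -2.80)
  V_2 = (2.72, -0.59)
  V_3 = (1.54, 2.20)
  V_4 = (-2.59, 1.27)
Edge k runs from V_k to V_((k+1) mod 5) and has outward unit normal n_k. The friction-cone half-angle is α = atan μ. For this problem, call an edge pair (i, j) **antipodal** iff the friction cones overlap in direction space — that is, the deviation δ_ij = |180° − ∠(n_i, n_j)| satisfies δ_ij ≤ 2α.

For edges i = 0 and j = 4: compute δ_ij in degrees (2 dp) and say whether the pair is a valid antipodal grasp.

α = atan 0.75 = 36.87°;  2α = 73.74°
edge 0: e_0 = (+2.92, -0.84);  n_0 = (-0.2765, -0.9610)
edge 4: e_4 = (+0.80, -3.23);  n_4 = (-0.9707, -0.2404)
∠(n_0, n_4) = 60.04°
δ = |180° − 60.04°| = 119.96°
119.96° > 2α = 73.74°  →  invalid

δ = 119.96°, invalid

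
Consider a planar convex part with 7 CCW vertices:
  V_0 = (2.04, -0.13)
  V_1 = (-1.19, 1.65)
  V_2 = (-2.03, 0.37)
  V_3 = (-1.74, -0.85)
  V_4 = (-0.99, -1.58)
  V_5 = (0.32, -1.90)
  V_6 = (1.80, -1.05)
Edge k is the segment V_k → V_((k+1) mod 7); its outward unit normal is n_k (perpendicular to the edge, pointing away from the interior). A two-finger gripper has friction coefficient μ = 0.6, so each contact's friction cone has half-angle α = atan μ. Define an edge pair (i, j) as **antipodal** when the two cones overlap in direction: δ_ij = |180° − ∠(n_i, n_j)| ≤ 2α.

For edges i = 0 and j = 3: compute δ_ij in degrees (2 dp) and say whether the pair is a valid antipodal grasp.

α = atan 0.6 = 30.96°;  2α = 61.93°
edge 0: e_0 = (-3.23, +1.78);  n_0 = (+0.4826, +0.8758)
edge 3: e_3 = (+0.75, -0.73);  n_3 = (-0.6975, -0.7166)
∠(n_0, n_3) = 164.63°
δ = |180° − 164.63°| = 15.37°
15.37° ≤ 2α = 61.93°  →  valid

δ = 15.37°, valid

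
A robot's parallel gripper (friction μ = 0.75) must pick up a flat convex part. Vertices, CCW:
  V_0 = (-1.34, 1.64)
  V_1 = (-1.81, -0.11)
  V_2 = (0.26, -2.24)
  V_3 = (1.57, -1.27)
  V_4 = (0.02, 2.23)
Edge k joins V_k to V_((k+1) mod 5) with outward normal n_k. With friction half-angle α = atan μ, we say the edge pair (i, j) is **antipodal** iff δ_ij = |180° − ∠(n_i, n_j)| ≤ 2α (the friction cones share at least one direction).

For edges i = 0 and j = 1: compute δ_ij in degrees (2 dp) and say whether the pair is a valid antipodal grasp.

α = atan 0.75 = 36.87°;  2α = 73.74°
edge 0: e_0 = (-0.47, -1.75);  n_0 = (-0.9658, +0.2594)
edge 1: e_1 = (+2.07, -2.13);  n_1 = (-0.7171, -0.6969)
∠(n_0, n_1) = 59.21°
δ = |180° − 59.21°| = 120.79°
120.79° > 2α = 73.74°  →  invalid

δ = 120.79°, invalid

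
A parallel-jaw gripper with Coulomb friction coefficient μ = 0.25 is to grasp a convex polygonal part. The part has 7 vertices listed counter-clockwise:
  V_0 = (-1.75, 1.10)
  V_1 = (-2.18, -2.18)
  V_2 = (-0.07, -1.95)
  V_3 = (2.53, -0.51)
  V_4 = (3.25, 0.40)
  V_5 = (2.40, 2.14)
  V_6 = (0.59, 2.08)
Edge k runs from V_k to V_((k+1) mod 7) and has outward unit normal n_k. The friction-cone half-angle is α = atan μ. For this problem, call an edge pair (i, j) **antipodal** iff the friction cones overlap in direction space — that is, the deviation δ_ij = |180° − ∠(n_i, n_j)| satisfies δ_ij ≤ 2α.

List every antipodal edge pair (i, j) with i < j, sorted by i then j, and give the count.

α = atan 0.25 = 14.04°;  2α = 28.07°
n_0 = (-0.9915, +0.1300)
n_1 = (+0.1084, -0.9941)
n_2 = (+0.4845, -0.8748)
n_3 = (+0.7842, -0.6205)
n_4 = (+0.8985, +0.4389)
n_5 = (-0.0331, +0.9995)
n_6 = (-0.3863, +0.9224)
  (0,1): δ = 76.31°  ·
  (0,2): δ = 53.55°  ·
  (0,3): δ = 30.88°  ·
  (0,4): δ = 33.50°  ·
  (0,5): δ = 99.37°  ·
  (0,6): δ = 120.19°  ·
  (1,2): δ = 157.24°  ·
  (1,3): δ = 134.57°  ·
  (1,4): δ = 70.19°  ·
  (1,5): δ = 4.32°  ✓
  (1,6): δ = 16.50°  ✓
  (2,3): δ = 157.33°  ·
  (2,4): δ = 92.94°  ·
  (2,5): δ = 27.08°  ✓
  (2,6): δ = 6.26°  ✓
  (3,4): δ = 115.61°  ·
  (3,5): δ = 49.75°  ·
  (3,6): δ = 28.92°  ·
  (4,5): δ = 114.14°  ·
  (4,6): δ = 93.31°  ·
  (5,6): δ = 159.17°  ·
antipodal pairs: 4

count = 4; pairs: (1,5), (1,6), (2,5), (2,6)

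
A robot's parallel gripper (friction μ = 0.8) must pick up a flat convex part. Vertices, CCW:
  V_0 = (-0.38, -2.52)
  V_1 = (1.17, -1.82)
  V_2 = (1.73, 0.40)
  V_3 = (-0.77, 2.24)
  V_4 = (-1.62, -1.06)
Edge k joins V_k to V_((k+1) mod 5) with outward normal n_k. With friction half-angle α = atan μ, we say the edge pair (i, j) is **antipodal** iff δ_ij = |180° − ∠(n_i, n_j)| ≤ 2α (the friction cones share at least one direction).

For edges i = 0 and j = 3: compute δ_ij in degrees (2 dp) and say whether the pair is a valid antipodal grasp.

α = atan 0.8 = 38.66°;  2α = 77.32°
edge 0: e_0 = (+1.55, +0.70);  n_0 = (+0.4116, -0.9114)
edge 3: e_3 = (-0.85, -3.30);  n_3 = (-0.9684, +0.2494)
∠(n_0, n_3) = 128.75°
δ = |180° − 128.75°| = 51.25°
51.25° ≤ 2α = 77.32°  →  valid

δ = 51.25°, valid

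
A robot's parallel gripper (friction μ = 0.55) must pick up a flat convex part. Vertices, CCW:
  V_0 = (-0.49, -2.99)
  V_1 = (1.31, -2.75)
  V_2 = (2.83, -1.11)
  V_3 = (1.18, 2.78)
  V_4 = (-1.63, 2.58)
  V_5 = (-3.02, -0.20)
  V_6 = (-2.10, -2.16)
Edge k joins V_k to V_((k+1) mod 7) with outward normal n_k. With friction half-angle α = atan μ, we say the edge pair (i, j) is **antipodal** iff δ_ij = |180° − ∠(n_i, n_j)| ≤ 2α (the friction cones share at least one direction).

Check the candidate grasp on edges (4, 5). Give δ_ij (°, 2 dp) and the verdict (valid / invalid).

δ = 128.29°, invalid

α = atan 0.55 = 28.81°;  2α = 57.62°
edge 4: e_4 = (-1.39, -2.78);  n_4 = (-0.8944, +0.4472)
edge 5: e_5 = (+0.92, -1.96);  n_5 = (-0.9052, -0.4249)
∠(n_4, n_5) = 51.71°
δ = |180° − 51.71°| = 128.29°
128.29° > 2α = 57.62°  →  invalid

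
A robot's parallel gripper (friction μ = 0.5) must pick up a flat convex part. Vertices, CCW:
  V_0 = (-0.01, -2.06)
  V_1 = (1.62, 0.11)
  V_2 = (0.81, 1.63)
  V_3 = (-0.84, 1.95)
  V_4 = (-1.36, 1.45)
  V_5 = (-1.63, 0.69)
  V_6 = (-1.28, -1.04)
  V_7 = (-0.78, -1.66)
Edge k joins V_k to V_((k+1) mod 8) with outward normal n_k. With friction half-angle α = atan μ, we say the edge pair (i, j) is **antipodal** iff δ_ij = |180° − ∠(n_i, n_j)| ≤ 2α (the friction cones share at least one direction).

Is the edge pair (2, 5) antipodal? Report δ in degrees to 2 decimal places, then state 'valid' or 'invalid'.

α = atan 0.5 = 26.57°;  2α = 53.13°
edge 2: e_2 = (-1.65, +0.32);  n_2 = (+0.1904, +0.9817)
edge 5: e_5 = (+0.35, -1.73);  n_5 = (-0.9801, -0.1983)
∠(n_2, n_5) = 112.41°
δ = |180° − 112.41°| = 67.59°
67.59° > 2α = 53.13°  →  invalid

δ = 67.59°, invalid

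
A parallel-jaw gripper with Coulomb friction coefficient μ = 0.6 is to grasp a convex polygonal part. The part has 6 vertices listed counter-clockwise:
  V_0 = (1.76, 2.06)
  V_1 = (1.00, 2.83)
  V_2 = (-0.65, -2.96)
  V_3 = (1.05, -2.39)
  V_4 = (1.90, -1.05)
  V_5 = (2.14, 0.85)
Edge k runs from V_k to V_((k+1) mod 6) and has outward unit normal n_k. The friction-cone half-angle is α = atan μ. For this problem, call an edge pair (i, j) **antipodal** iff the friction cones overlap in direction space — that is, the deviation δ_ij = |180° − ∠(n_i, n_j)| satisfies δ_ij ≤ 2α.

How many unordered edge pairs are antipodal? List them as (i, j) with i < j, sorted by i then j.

count = 5; pairs: (0,1), (1,2), (1,3), (1,4), (1,5)

α = atan 0.6 = 30.96°;  2α = 61.93°
n_0 = (+0.7117, +0.7025)
n_1 = (-0.9617, +0.2741)
n_2 = (+0.3179, -0.9481)
n_3 = (+0.8444, -0.5357)
n_4 = (+0.9921, -0.1253)
n_5 = (+0.9541, +0.2996)
  (0,1): δ = 60.53°  ✓
  (0,2): δ = 63.91°  ·
  (0,3): δ = 102.99°  ·
  (0,4): δ = 128.18°  ·
  (0,5): δ = 152.81°  ·
  (1,2): δ = 55.56°  ✓
  (1,3): δ = 16.48°  ✓
  (1,4): δ = 8.71°  ✓
  (1,5): δ = 33.34°  ✓
  (2,3): δ = 140.92°  ·
  (2,4): δ = 115.74°  ·
  (2,5): δ = 91.10°  ·
  (3,4): δ = 154.81°  ·
  (3,5): δ = 130.18°  ·
  (4,5): δ = 155.37°  ·
antipodal pairs: 5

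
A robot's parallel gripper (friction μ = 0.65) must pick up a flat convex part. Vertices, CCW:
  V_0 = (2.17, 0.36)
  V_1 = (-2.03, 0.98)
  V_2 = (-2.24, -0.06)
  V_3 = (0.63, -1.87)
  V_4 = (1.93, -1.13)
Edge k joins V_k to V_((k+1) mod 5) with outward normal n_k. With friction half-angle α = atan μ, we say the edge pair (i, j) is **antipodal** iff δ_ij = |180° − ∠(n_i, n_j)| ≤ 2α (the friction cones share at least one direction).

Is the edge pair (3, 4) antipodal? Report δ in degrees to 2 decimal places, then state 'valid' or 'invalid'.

α = atan 0.65 = 33.02°;  2α = 66.05°
edge 3: e_3 = (+1.30, +0.74);  n_3 = (+0.4947, -0.8691)
edge 4: e_4 = (+0.24, +1.49);  n_4 = (+0.9873, -0.1590)
∠(n_3, n_4) = 51.20°
δ = |180° − 51.20°| = 128.80°
128.80° > 2α = 66.05°  →  invalid

δ = 128.80°, invalid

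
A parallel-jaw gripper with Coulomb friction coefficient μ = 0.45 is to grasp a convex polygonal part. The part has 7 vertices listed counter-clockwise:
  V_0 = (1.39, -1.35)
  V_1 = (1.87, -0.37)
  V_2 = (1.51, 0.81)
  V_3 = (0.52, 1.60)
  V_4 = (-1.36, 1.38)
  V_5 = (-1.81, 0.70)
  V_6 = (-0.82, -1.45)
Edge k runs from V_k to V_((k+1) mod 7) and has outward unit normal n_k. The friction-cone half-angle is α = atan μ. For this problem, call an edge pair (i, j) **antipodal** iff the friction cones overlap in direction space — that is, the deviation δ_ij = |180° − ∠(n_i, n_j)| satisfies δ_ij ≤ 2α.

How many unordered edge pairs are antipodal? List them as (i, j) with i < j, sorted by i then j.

count = 5; pairs: (0,4), (1,5), (2,5), (2,6), (3,6)

α = atan 0.45 = 24.23°;  2α = 48.46°
n_0 = (+0.8981, -0.4399)
n_1 = (+0.9565, +0.2918)
n_2 = (+0.6237, +0.7816)
n_3 = (-0.1162, +0.9932)
n_4 = (-0.8339, +0.5519)
n_5 = (-0.9083, -0.4183)
n_6 = (+0.0452, -0.9990)
  (0,1): δ = 136.94°  ·
  (0,2): δ = 102.49°  ·
  (0,3): δ = 57.23°  ·
  (0,4): δ = 7.40°  ✓
  (0,5): δ = 50.82°  ·
  (0,6): δ = 118.69°  ·
  (1,2): δ = 145.56°  ·
  (1,3): δ = 100.29°  ·
  (1,4): δ = 50.46°  ·
  (1,5): δ = 7.76°  ✓
  (1,6): δ = 75.62°  ·
  (2,3): δ = 134.74°  ·
  (2,4): δ = 84.91°  ·
  (2,5): δ = 26.69°  ✓
  (2,6): δ = 41.18°  ✓
  (3,4): δ = 130.17°  ·
  (3,5): δ = 71.95°  ·
  (3,6): δ = 4.08°  ✓
  (4,5): δ = 121.78°  ·
  (4,6): δ = 53.91°  ·
  (5,6): δ = 112.13°  ·
antipodal pairs: 5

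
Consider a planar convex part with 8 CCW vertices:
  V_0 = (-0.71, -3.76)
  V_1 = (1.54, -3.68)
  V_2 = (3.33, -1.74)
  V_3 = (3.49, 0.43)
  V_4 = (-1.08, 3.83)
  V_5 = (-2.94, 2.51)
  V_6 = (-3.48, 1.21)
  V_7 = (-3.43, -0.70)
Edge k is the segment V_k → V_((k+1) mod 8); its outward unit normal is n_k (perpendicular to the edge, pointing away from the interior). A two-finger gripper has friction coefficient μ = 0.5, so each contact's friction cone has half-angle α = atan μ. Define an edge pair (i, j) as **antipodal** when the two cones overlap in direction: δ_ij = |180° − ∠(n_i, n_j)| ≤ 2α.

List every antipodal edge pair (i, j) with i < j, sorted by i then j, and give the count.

α = atan 0.5 = 26.57°;  2α = 53.13°
n_0 = (+0.0355, -0.9994)
n_1 = (+0.7349, -0.6781)
n_2 = (+0.9973, -0.0735)
n_3 = (+0.5969, +0.8023)
n_4 = (-0.5787, +0.8155)
n_5 = (-0.9235, +0.3836)
n_6 = (-0.9997, -0.0262)
n_7 = (-0.7474, -0.6644)
  (0,1): δ = 134.73°  ·
  (0,2): δ = 96.25°  ·
  (0,3): δ = 38.68°  ✓
  (0,4): δ = 33.33°  ✓
  (0,5): δ = 65.41°  ·
  (0,6): δ = 89.46°  ·
  (0,7): δ = 129.60°  ·
  (1,2): δ = 141.52°  ·
  (1,3): δ = 83.95°  ·
  (1,4): δ = 11.94°  ✓
  (1,5): δ = 20.14°  ✓
  (1,6): δ = 44.20°  ✓
  (1,7): δ = 84.33°  ·
  (2,3): δ = 122.43°  ·
  (2,4): δ = 50.42°  ✓
  (2,5): δ = 18.34°  ✓
  (2,6): δ = 5.72°  ✓
  (2,7): δ = 45.85°  ✓
  (3,4): δ = 107.99°  ·
  (3,5): δ = 75.91°  ·
  (3,6): δ = 51.85°  ✓
  (3,7): δ = 11.72°  ✓
  (4,5): δ = 147.92°  ·
  (4,6): δ = 123.86°  ·
  (4,7): δ = 83.73°  ·
  (5,6): δ = 155.94°  ·
  (5,7): δ = 115.81°  ·
  (6,7): δ = 139.87°  ·
antipodal pairs: 11

count = 11; pairs: (0,3), (0,4), (1,4), (1,5), (1,6), (2,4), (2,5), (2,6), (2,7), (3,6), (3,7)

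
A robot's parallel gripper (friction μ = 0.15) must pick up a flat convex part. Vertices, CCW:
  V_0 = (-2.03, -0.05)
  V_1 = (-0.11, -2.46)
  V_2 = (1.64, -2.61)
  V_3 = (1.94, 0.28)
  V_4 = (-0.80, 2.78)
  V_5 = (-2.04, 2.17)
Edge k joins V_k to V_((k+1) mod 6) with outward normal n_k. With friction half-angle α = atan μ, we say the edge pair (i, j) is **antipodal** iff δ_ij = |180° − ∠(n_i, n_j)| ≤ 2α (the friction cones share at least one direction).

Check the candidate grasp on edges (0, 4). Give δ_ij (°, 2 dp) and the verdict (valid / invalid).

α = atan 0.15 = 8.53°;  2α = 17.06°
edge 0: e_0 = (+1.92, -2.41);  n_0 = (-0.7821, -0.6231)
edge 4: e_4 = (-1.24, -0.61);  n_4 = (-0.4414, +0.8973)
∠(n_0, n_4) = 102.35°
δ = |180° − 102.35°| = 77.65°
77.65° > 2α = 17.06°  →  invalid

δ = 77.65°, invalid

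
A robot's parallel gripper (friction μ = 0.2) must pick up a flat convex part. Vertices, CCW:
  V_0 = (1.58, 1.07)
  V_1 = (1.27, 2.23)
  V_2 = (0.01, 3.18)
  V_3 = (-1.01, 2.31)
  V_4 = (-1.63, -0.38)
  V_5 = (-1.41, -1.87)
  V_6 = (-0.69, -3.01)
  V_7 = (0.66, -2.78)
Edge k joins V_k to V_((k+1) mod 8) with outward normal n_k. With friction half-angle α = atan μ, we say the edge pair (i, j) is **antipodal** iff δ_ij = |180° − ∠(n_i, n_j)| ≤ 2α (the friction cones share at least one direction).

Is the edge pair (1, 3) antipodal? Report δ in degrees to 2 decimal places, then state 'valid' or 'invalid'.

δ = 65.96°, invalid

α = atan 0.2 = 11.31°;  2α = 22.62°
edge 1: e_1 = (-1.26, +0.95);  n_1 = (+0.6020, +0.7985)
edge 3: e_3 = (-0.62, -2.69);  n_3 = (-0.9745, +0.2246)
∠(n_1, n_3) = 114.04°
δ = |180° − 114.04°| = 65.96°
65.96° > 2α = 22.62°  →  invalid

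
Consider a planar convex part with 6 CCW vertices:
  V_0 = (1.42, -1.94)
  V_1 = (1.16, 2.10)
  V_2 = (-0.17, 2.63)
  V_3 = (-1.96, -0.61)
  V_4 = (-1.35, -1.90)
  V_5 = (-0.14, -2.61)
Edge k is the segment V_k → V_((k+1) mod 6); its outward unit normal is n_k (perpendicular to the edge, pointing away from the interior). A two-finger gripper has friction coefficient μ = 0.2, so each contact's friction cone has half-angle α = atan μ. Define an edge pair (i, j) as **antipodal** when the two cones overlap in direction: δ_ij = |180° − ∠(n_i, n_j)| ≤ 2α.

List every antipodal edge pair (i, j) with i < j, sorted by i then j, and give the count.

α = atan 0.2 = 11.31°;  2α = 22.62°
n_0 = (+0.9979, +0.0642)
n_1 = (+0.3702, +0.9290)
n_2 = (-0.8753, +0.4836)
n_3 = (-0.9040, -0.4275)
n_4 = (-0.5061, -0.8625)
n_5 = (+0.3946, -0.9188)
  (0,1): δ = 115.41°  ·
  (0,2): δ = 32.60°  ·
  (0,3): δ = 21.63°  ✓
  (0,4): δ = 55.91°  ·
  (0,5): δ = 109.56°  ·
  (1,2): δ = 97.19°  ·
  (1,3): δ = 42.96°  ·
  (1,4): δ = 8.68°  ✓
  (1,5): δ = 44.97°  ·
  (2,3): δ = 125.77°  ·
  (2,4): δ = 91.48°  ·
  (2,5): δ = 37.84°  ·
  (3,4): δ = 145.71°  ·
  (3,5): δ = 92.07°  ·
  (4,5): δ = 126.35°  ·
antipodal pairs: 2

count = 2; pairs: (0,3), (1,4)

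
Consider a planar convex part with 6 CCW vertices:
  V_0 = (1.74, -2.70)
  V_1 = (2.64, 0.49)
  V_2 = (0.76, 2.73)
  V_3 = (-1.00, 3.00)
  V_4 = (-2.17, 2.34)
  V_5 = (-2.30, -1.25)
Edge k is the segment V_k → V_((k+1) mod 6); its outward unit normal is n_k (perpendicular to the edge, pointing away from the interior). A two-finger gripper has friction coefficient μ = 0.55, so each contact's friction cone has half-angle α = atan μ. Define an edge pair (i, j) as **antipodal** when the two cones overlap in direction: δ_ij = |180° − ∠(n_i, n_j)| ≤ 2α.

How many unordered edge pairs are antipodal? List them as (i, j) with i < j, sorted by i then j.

α = atan 0.55 = 28.81°;  2α = 57.62°
n_0 = (+0.9624, -0.2715)
n_1 = (+0.7660, +0.6429)
n_2 = (+0.1516, +0.9884)
n_3 = (-0.4913, +0.8710)
n_4 = (-0.9993, +0.0362)
n_5 = (-0.3378, -0.9412)
  (0,1): δ = 124.24°  ·
  (0,2): δ = 82.97°  ·
  (0,3): δ = 44.82°  ✓
  (0,4): δ = 13.68°  ✓
  (0,5): δ = 86.01°  ·
  (1,2): δ = 138.73°  ·
  (1,3): δ = 100.58°  ·
  (1,4): δ = 42.08°  ✓
  (1,5): δ = 30.25°  ✓
  (2,3): δ = 141.85°  ·
  (2,4): δ = 83.35°  ·
  (2,5): δ = 11.02°  ✓
  (3,4): δ = 121.50°  ·
  (3,5): δ = 49.17°  ✓
  (4,5): δ = 107.67°  ·
antipodal pairs: 6

count = 6; pairs: (0,3), (0,4), (1,4), (1,5), (2,5), (3,5)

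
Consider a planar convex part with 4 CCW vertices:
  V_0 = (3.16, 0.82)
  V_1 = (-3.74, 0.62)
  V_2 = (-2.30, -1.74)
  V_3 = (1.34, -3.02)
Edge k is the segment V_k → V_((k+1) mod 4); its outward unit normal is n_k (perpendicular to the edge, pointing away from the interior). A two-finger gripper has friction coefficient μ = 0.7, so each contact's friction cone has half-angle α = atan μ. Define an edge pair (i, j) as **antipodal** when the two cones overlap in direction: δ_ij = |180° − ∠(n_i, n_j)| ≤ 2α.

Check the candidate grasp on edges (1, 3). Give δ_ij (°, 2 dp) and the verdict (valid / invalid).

δ = 56.75°, valid

α = atan 0.7 = 34.99°;  2α = 69.98°
edge 1: e_1 = (+1.44, -2.36);  n_1 = (-0.8536, -0.5209)
edge 3: e_3 = (+1.82, +3.84);  n_3 = (+0.9036, -0.4283)
∠(n_1, n_3) = 123.25°
δ = |180° − 123.25°| = 56.75°
56.75° ≤ 2α = 69.98°  →  valid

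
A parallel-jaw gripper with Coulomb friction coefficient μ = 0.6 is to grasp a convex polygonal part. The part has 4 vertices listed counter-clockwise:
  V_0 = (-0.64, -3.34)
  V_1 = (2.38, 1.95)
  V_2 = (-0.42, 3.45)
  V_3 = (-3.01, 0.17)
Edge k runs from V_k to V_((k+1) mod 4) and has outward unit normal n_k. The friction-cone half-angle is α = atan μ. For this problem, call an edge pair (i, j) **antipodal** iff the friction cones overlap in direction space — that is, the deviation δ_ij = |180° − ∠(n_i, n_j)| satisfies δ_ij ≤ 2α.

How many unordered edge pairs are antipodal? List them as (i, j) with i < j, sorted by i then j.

α = atan 0.6 = 30.96°;  2α = 61.93°
n_0 = (+0.8684, -0.4958)
n_1 = (+0.4722, +0.8815)
n_2 = (-0.7848, +0.6197)
n_3 = (-0.8288, -0.5596)
  (0,1): δ = 88.46°  ·
  (0,2): δ = 8.57°  ✓
  (0,3): δ = 63.75°  ·
  (1,2): δ = 100.12°  ·
  (1,3): δ = 27.79°  ✓
  (2,3): δ = 107.68°  ·
antipodal pairs: 2

count = 2; pairs: (0,2), (1,3)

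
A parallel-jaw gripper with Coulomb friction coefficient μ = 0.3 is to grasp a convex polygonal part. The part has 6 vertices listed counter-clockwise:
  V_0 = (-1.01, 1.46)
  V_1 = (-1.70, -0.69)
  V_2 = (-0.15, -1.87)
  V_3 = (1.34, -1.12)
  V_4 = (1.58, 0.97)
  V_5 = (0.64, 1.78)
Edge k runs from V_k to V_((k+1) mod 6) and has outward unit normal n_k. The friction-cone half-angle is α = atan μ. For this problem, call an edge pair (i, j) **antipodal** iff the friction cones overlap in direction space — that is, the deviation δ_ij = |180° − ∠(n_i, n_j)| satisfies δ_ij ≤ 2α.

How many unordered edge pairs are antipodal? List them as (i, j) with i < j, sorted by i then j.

count = 3; pairs: (0,3), (1,4), (2,5)

α = atan 0.3 = 16.70°;  2α = 33.40°
n_0 = (-0.9522, +0.3056)
n_1 = (-0.6057, -0.7957)
n_2 = (+0.4496, -0.8932)
n_3 = (+0.9935, -0.1141)
n_4 = (+0.6528, +0.7575)
n_5 = (-0.1904, +0.9817)
  (0,1): δ = 109.49°  ·
  (0,2): δ = 45.49°  ·
  (0,3): δ = 11.24°  ✓
  (0,4): δ = 67.04°  ·
  (0,5): δ = 118.77°  ·
  (1,2): δ = 116.00°  ·
  (1,3): δ = 59.27°  ·
  (1,4): δ = 3.47°  ✓
  (1,5): δ = 48.26°  ·
  (2,3): δ = 123.27°  ·
  (2,4): δ = 67.47°  ·
  (2,5): δ = 15.74°  ✓
  (3,4): δ = 124.20°  ·
  (3,5): δ = 72.47°  ·
  (4,5): δ = 128.27°  ·
antipodal pairs: 3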